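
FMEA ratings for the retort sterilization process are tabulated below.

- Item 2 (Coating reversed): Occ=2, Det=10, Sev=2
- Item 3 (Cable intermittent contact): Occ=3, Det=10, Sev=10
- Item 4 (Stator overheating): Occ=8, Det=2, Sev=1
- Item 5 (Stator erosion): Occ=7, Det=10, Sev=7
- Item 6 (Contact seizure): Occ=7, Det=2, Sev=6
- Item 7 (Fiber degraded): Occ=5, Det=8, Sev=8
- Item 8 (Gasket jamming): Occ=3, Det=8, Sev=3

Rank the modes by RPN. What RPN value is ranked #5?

RPN = Severity × Occurrence × Detection:
  Item 2: 2 × 2 × 10 = 40
  Item 3: 10 × 3 × 10 = 300
  Item 4: 1 × 8 × 2 = 16
  Item 5: 7 × 7 × 10 = 490
  Item 6: 6 × 7 × 2 = 84
  Item 7: 8 × 5 × 8 = 320
  Item 8: 3 × 3 × 8 = 72
Sorted descending: 490, 320, 300, 84, 72, 40, 16.
The fifth-highest RPN is 72 (Item 8).

72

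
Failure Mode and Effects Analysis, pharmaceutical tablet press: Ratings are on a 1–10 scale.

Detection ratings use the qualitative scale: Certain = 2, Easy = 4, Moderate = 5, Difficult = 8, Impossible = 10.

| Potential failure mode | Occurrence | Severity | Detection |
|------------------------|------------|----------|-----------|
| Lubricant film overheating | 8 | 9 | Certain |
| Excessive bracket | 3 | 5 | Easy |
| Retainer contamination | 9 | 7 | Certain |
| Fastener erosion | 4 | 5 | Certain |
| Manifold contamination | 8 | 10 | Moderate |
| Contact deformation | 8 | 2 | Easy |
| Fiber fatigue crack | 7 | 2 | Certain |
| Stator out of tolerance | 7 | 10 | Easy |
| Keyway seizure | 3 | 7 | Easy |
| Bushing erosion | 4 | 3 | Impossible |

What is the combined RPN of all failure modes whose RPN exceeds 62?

1218

RPN = Severity × Occurrence × Detection:
  Lubricant film overheating: 9 × 8 × 2 = 144
  Excessive bracket: 5 × 3 × 4 = 60
  Retainer contamination: 7 × 9 × 2 = 126
  Fastener erosion: 5 × 4 × 2 = 40
  Manifold contamination: 10 × 8 × 5 = 400
  Contact deformation: 2 × 8 × 4 = 64
  Fiber fatigue crack: 2 × 7 × 2 = 28
  Stator out of tolerance: 10 × 7 × 4 = 280
  Keyway seizure: 7 × 3 × 4 = 84
  Bushing erosion: 3 × 4 × 10 = 120
RPN > 62: Lubricant film overheating (144), Retainer contamination (126), Manifold contamination (400), Contact deformation (64), Stator out of tolerance (280), Keyway seizure (84), Bushing erosion (120).
Sum: 144 + 126 + 400 + 64 + 280 + 84 + 120 = 1218.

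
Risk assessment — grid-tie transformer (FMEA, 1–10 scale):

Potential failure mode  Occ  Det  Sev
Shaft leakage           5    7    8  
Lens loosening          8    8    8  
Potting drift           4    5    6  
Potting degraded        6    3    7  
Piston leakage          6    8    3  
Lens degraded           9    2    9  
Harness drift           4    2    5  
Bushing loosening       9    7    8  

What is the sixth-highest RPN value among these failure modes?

126

RPN = Severity × Occurrence × Detection:
  Shaft leakage: 8 × 5 × 7 = 280
  Lens loosening: 8 × 8 × 8 = 512
  Potting drift: 6 × 4 × 5 = 120
  Potting degraded: 7 × 6 × 3 = 126
  Piston leakage: 3 × 6 × 8 = 144
  Lens degraded: 9 × 9 × 2 = 162
  Harness drift: 5 × 4 × 2 = 40
  Bushing loosening: 8 × 9 × 7 = 504
Sorted descending: 512, 504, 280, 162, 144, 126, 120, 40.
The sixth-highest RPN is 126 (Potting degraded).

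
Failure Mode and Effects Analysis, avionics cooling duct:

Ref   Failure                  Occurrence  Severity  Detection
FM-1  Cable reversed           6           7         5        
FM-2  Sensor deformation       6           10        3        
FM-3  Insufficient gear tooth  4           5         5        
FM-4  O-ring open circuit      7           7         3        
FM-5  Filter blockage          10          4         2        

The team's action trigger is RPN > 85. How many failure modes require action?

4

RPN = Severity × Occurrence × Detection:
  FM-1: 7 × 6 × 5 = 210
  FM-2: 10 × 6 × 3 = 180
  FM-3: 5 × 4 × 5 = 100
  FM-4: 7 × 7 × 3 = 147
  FM-5: 4 × 10 × 2 = 80
Modes with RPN > 85: FM-1 (210), FM-2 (180), FM-3 (100), FM-4 (147) → 4.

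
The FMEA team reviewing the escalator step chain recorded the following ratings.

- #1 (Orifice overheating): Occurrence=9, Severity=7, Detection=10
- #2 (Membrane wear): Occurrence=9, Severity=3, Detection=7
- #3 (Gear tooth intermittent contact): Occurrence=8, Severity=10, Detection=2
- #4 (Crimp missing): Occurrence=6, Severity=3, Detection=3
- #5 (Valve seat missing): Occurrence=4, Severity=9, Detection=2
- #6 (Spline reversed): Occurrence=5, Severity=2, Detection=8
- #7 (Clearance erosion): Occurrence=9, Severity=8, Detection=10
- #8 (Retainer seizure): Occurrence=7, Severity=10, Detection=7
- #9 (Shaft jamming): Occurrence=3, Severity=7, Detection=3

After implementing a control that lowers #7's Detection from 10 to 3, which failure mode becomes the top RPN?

RPN = Severity × Occurrence × Detection:
  #1: 7 × 9 × 10 = 630
  #2: 3 × 9 × 7 = 189
  #3: 10 × 8 × 2 = 160
  #4: 3 × 6 × 3 = 54
  #5: 9 × 4 × 2 = 72
  #6: 2 × 5 × 8 = 80
  #7: 8 × 9 × 10 = 720
  #8: 10 × 7 × 7 = 490
  #9: 7 × 3 × 3 = 63
After action: #7 → 8 × 9 × 3 = 216.
Revised RPNs: #1=630, #8=490, #7=216, #2=189, #3=160, #6=80, #5=72, #9=63, #4=54.
Highest is now #1 (630).

#1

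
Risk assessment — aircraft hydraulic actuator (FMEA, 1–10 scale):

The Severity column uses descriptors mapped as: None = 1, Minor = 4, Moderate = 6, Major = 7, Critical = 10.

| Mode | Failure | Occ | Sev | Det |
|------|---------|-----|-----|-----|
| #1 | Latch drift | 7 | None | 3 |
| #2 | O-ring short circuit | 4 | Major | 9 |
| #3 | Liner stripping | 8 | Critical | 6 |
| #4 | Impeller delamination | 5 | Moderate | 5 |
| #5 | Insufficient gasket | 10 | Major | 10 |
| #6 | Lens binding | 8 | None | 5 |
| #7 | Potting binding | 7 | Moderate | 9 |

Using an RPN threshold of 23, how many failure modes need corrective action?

RPN = Severity × Occurrence × Detection:
  #1: 1 × 7 × 3 = 21
  #2: 7 × 4 × 9 = 252
  #3: 10 × 8 × 6 = 480
  #4: 6 × 5 × 5 = 150
  #5: 7 × 10 × 10 = 700
  #6: 1 × 8 × 5 = 40
  #7: 6 × 7 × 9 = 378
Modes with RPN ≥ 23: #2 (252), #3 (480), #4 (150), #5 (700), #6 (40), #7 (378) → 6.

6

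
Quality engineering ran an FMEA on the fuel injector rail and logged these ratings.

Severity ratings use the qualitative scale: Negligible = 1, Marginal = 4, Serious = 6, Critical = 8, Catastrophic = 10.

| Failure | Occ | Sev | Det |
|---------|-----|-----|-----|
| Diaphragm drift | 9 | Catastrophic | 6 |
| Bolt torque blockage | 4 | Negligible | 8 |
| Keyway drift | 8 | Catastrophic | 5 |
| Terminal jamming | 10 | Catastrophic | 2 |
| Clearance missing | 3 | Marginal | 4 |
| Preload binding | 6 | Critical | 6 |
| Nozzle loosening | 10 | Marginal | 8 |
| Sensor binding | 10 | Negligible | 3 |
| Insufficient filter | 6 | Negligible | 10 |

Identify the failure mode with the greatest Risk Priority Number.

RPN = Severity × Occurrence × Detection:
  Diaphragm drift: 10 × 9 × 6 = 540
  Bolt torque blockage: 1 × 4 × 8 = 32
  Keyway drift: 10 × 8 × 5 = 400
  Terminal jamming: 10 × 10 × 2 = 200
  Clearance missing: 4 × 3 × 4 = 48
  Preload binding: 8 × 6 × 6 = 288
  Nozzle loosening: 4 × 10 × 8 = 320
  Sensor binding: 1 × 10 × 3 = 30
  Insufficient filter: 1 × 6 × 10 = 60
Highest RPN is 540 → Diaphragm drift.

Diaphragm drift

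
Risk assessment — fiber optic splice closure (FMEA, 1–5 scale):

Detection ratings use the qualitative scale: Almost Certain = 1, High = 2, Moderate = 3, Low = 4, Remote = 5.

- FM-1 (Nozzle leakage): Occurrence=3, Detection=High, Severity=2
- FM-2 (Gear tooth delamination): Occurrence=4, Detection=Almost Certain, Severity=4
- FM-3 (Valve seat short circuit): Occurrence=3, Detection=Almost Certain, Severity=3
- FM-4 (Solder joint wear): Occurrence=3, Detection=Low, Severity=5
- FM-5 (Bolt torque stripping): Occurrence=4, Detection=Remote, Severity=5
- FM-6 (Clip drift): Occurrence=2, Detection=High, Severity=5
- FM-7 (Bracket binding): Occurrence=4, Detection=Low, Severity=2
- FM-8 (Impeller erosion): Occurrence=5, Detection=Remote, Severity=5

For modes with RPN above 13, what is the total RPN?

353

RPN = Severity × Occurrence × Detection:
  FM-1: 2 × 3 × 2 = 12
  FM-2: 4 × 4 × 1 = 16
  FM-3: 3 × 3 × 1 = 9
  FM-4: 5 × 3 × 4 = 60
  FM-5: 5 × 4 × 5 = 100
  FM-6: 5 × 2 × 2 = 20
  FM-7: 2 × 4 × 4 = 32
  FM-8: 5 × 5 × 5 = 125
RPN > 13: FM-2 (16), FM-4 (60), FM-5 (100), FM-6 (20), FM-7 (32), FM-8 (125).
Sum: 16 + 60 + 100 + 20 + 32 + 125 = 353.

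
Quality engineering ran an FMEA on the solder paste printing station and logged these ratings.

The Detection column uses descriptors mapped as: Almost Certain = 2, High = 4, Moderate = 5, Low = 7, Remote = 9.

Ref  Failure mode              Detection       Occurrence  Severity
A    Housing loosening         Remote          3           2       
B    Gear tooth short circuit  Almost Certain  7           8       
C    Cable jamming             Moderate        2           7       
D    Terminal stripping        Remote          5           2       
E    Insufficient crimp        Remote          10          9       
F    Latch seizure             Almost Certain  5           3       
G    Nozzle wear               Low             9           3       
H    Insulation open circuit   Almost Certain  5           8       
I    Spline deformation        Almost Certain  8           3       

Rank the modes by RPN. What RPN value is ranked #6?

RPN = Severity × Occurrence × Detection:
  A: 2 × 3 × 9 = 54
  B: 8 × 7 × 2 = 112
  C: 7 × 2 × 5 = 70
  D: 2 × 5 × 9 = 90
  E: 9 × 10 × 9 = 810
  F: 3 × 5 × 2 = 30
  G: 3 × 9 × 7 = 189
  H: 8 × 5 × 2 = 80
  I: 3 × 8 × 2 = 48
Sorted descending: 810, 189, 112, 90, 80, 70, 54, 48, 30.
The sixth-highest RPN is 70 (C).

70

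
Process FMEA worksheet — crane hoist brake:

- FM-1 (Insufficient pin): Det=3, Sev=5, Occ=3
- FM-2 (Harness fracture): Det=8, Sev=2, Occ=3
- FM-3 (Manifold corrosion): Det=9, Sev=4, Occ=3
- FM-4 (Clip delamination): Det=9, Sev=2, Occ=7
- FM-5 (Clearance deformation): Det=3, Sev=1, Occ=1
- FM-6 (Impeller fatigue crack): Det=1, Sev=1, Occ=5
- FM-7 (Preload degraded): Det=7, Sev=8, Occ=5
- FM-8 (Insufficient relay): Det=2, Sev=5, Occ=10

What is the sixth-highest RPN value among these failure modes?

45

RPN = Severity × Occurrence × Detection:
  FM-1: 5 × 3 × 3 = 45
  FM-2: 2 × 3 × 8 = 48
  FM-3: 4 × 3 × 9 = 108
  FM-4: 2 × 7 × 9 = 126
  FM-5: 1 × 1 × 3 = 3
  FM-6: 1 × 5 × 1 = 5
  FM-7: 8 × 5 × 7 = 280
  FM-8: 5 × 10 × 2 = 100
Sorted descending: 280, 126, 108, 100, 48, 45, 5, 3.
The sixth-highest RPN is 45 (FM-1).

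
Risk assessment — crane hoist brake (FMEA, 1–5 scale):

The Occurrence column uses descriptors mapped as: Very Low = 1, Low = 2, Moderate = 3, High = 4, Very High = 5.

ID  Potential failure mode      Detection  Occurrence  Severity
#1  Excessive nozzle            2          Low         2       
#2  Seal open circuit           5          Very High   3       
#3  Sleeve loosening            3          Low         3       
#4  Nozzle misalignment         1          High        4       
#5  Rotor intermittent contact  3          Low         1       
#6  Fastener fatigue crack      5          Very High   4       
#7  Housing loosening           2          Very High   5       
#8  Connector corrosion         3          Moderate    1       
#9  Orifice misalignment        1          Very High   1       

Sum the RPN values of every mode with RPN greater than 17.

243

RPN = Severity × Occurrence × Detection:
  #1: 2 × 2 × 2 = 8
  #2: 3 × 5 × 5 = 75
  #3: 3 × 2 × 3 = 18
  #4: 4 × 4 × 1 = 16
  #5: 1 × 2 × 3 = 6
  #6: 4 × 5 × 5 = 100
  #7: 5 × 5 × 2 = 50
  #8: 1 × 3 × 3 = 9
  #9: 1 × 5 × 1 = 5
RPN > 17: #2 (75), #3 (18), #6 (100), #7 (50).
Sum: 75 + 18 + 100 + 50 = 243.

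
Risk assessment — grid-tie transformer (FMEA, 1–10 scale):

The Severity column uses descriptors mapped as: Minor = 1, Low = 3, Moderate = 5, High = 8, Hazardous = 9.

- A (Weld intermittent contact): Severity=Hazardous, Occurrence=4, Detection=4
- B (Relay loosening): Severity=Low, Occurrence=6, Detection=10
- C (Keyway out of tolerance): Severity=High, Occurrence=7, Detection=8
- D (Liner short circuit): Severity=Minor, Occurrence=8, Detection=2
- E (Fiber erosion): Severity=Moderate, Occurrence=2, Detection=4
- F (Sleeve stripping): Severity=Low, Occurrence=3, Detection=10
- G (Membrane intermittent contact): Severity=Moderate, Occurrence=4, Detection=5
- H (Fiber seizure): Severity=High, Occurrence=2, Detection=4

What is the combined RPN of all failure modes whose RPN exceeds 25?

1066

RPN = Severity × Occurrence × Detection:
  A: 9 × 4 × 4 = 144
  B: 3 × 6 × 10 = 180
  C: 8 × 7 × 8 = 448
  D: 1 × 8 × 2 = 16
  E: 5 × 2 × 4 = 40
  F: 3 × 3 × 10 = 90
  G: 5 × 4 × 5 = 100
  H: 8 × 2 × 4 = 64
RPN > 25: A (144), B (180), C (448), E (40), F (90), G (100), H (64).
Sum: 144 + 180 + 448 + 40 + 90 + 100 + 64 = 1066.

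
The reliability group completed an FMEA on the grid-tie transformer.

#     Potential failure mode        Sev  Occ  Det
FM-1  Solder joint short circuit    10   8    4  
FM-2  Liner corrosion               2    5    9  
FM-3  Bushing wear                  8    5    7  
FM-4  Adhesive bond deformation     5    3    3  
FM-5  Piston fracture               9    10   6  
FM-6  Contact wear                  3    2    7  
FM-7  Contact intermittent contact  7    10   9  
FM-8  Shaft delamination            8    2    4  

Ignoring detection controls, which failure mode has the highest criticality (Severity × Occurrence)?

FM-5

Criticality = Severity × Occurrence:
  FM-1: 10 × 8 = 80
  FM-2: 2 × 5 = 10
  FM-3: 8 × 5 = 40
  FM-4: 5 × 3 = 15
  FM-5: 9 × 10 = 90
  FM-6: 3 × 2 = 6
  FM-7: 7 × 10 = 70
  FM-8: 8 × 2 = 16
Highest criticality is 90 → FM-5.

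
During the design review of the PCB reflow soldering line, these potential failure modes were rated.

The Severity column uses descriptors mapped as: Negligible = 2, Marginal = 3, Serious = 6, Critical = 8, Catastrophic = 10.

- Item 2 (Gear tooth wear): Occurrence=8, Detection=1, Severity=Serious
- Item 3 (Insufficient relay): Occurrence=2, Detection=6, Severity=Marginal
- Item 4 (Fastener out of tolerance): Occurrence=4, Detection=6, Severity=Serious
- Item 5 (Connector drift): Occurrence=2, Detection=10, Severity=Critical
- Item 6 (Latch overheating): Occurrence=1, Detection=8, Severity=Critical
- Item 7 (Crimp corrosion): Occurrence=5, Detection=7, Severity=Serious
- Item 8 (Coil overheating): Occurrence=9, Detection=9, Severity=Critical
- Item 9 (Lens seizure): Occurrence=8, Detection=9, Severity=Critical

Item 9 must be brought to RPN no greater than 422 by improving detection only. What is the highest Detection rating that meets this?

6

Item 9: S=8, O=8, D=9 → current RPN = 576.
Fixed product = 64. Need 64 × D ≤ 422, so D ≤ 422/64 = 6.59.
Maximum integer Detection rating = 6 (gives RPN 384; D=7 would give 448 > 422).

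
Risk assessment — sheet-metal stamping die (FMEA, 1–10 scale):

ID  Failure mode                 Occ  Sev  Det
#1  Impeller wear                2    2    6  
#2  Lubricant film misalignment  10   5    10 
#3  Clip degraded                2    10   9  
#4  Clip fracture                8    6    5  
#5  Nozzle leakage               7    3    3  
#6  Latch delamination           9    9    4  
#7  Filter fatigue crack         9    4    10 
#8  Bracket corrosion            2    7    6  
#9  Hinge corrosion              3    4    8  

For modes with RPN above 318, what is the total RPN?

1184

RPN = Severity × Occurrence × Detection:
  #1: 2 × 2 × 6 = 24
  #2: 5 × 10 × 10 = 500
  #3: 10 × 2 × 9 = 180
  #4: 6 × 8 × 5 = 240
  #5: 3 × 7 × 3 = 63
  #6: 9 × 9 × 4 = 324
  #7: 4 × 9 × 10 = 360
  #8: 7 × 2 × 6 = 84
  #9: 4 × 3 × 8 = 96
RPN > 318: #2 (500), #6 (324), #7 (360).
Sum: 500 + 324 + 360 = 1184.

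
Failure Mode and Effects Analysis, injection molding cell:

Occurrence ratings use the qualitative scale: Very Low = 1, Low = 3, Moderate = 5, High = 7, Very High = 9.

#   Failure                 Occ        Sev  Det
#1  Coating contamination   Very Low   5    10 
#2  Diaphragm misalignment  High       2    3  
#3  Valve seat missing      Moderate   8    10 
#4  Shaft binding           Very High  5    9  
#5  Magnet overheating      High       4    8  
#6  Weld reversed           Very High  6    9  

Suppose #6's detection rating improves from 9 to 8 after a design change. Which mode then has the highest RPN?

#6

RPN = Severity × Occurrence × Detection:
  #1: 5 × 1 × 10 = 50
  #2: 2 × 7 × 3 = 42
  #3: 8 × 5 × 10 = 400
  #4: 5 × 9 × 9 = 405
  #5: 4 × 7 × 8 = 224
  #6: 6 × 9 × 9 = 486
After action: #6 → 6 × 9 × 8 = 432.
Revised RPNs: #6=432, #4=405, #3=400, #5=224, #1=50, #2=42.
Highest is now #6 (432).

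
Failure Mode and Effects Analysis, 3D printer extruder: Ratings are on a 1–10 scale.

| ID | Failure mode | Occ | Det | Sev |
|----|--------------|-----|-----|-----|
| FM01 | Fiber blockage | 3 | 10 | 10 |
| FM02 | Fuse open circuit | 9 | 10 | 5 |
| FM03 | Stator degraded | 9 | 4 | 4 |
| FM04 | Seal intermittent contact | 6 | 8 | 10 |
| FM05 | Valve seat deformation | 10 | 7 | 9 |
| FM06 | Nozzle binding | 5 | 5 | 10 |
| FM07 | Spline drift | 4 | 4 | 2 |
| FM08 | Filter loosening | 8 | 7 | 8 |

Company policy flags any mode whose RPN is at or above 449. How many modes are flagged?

RPN = Severity × Occurrence × Detection:
  FM01: 10 × 3 × 10 = 300
  FM02: 5 × 9 × 10 = 450
  FM03: 4 × 9 × 4 = 144
  FM04: 10 × 6 × 8 = 480
  FM05: 9 × 10 × 7 = 630
  FM06: 10 × 5 × 5 = 250
  FM07: 2 × 4 × 4 = 32
  FM08: 8 × 8 × 7 = 448
Modes with RPN ≥ 449: FM02 (450), FM04 (480), FM05 (630) → 3.

3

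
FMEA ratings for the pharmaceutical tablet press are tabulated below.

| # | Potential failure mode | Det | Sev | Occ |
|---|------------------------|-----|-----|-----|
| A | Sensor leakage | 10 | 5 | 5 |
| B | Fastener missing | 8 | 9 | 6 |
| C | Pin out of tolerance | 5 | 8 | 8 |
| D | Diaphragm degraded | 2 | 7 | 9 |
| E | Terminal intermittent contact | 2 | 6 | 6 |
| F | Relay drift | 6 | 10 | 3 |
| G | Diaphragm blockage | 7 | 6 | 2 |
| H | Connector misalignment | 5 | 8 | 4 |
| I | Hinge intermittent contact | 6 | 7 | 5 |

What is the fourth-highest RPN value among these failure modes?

210

RPN = Severity × Occurrence × Detection:
  A: 5 × 5 × 10 = 250
  B: 9 × 6 × 8 = 432
  C: 8 × 8 × 5 = 320
  D: 7 × 9 × 2 = 126
  E: 6 × 6 × 2 = 72
  F: 10 × 3 × 6 = 180
  G: 6 × 2 × 7 = 84
  H: 8 × 4 × 5 = 160
  I: 7 × 5 × 6 = 210
Sorted descending: 432, 320, 250, 210, 180, 160, 126, 84, 72.
The fourth-highest RPN is 210 (I).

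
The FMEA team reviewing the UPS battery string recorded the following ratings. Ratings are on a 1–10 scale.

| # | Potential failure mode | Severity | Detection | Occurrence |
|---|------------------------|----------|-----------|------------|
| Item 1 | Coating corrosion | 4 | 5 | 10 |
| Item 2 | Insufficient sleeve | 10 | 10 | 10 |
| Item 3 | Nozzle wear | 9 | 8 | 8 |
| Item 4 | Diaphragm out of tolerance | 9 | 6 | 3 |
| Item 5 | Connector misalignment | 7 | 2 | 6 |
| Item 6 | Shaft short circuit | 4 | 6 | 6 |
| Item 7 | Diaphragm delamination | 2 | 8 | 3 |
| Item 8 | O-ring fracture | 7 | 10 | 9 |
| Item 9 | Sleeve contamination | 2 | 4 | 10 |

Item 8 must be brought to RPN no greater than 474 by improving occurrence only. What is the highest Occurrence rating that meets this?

6

Item 8: S=7, O=9, D=10 → current RPN = 630.
Fixed product = 70. Need 70 × O ≤ 474, so O ≤ 474/70 = 6.77.
Maximum integer Occurrence rating = 6 (gives RPN 420; O=7 would give 490 > 474).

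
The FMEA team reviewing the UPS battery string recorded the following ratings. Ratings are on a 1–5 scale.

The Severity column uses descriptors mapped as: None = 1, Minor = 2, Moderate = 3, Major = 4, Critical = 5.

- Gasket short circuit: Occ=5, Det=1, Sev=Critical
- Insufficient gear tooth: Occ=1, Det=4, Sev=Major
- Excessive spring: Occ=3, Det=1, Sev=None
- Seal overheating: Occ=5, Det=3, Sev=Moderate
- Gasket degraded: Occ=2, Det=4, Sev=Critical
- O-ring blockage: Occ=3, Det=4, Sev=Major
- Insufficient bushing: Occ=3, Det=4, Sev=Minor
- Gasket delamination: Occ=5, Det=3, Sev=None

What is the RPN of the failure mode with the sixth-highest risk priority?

RPN = Severity × Occurrence × Detection:
  Gasket short circuit: 5 × 5 × 1 = 25
  Insufficient gear tooth: 4 × 1 × 4 = 16
  Excessive spring: 1 × 3 × 1 = 3
  Seal overheating: 3 × 5 × 3 = 45
  Gasket degraded: 5 × 2 × 4 = 40
  O-ring blockage: 4 × 3 × 4 = 48
  Insufficient bushing: 2 × 3 × 4 = 24
  Gasket delamination: 1 × 5 × 3 = 15
Sorted descending: 48, 45, 40, 25, 24, 16, 15, 3.
The sixth-highest RPN is 16 (Insufficient gear tooth).

16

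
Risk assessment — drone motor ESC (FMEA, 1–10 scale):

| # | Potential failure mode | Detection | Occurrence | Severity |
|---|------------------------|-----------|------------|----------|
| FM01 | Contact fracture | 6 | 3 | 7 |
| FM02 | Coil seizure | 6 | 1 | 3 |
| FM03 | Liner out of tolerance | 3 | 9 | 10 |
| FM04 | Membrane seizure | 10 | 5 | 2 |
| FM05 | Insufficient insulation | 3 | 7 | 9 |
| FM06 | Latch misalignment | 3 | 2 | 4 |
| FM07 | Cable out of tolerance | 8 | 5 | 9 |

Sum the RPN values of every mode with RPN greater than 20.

RPN = Severity × Occurrence × Detection:
  FM01: 7 × 3 × 6 = 126
  FM02: 3 × 1 × 6 = 18
  FM03: 10 × 9 × 3 = 270
  FM04: 2 × 5 × 10 = 100
  FM05: 9 × 7 × 3 = 189
  FM06: 4 × 2 × 3 = 24
  FM07: 9 × 5 × 8 = 360
RPN > 20: FM01 (126), FM03 (270), FM04 (100), FM05 (189), FM06 (24), FM07 (360).
Sum: 126 + 270 + 100 + 189 + 24 + 360 = 1069.

1069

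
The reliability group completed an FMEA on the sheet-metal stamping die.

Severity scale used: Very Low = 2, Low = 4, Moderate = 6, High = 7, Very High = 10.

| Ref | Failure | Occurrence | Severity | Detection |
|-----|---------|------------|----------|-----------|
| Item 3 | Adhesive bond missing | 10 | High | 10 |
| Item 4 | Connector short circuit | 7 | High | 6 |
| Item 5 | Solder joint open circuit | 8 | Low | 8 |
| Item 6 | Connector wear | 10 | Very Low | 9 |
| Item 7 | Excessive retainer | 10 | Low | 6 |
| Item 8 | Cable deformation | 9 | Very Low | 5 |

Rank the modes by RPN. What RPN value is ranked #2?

294

RPN = Severity × Occurrence × Detection:
  Item 3: 7 × 10 × 10 = 700
  Item 4: 7 × 7 × 6 = 294
  Item 5: 4 × 8 × 8 = 256
  Item 6: 2 × 10 × 9 = 180
  Item 7: 4 × 10 × 6 = 240
  Item 8: 2 × 9 × 5 = 90
Sorted descending: 700, 294, 256, 240, 180, 90.
The second-highest RPN is 294 (Item 4).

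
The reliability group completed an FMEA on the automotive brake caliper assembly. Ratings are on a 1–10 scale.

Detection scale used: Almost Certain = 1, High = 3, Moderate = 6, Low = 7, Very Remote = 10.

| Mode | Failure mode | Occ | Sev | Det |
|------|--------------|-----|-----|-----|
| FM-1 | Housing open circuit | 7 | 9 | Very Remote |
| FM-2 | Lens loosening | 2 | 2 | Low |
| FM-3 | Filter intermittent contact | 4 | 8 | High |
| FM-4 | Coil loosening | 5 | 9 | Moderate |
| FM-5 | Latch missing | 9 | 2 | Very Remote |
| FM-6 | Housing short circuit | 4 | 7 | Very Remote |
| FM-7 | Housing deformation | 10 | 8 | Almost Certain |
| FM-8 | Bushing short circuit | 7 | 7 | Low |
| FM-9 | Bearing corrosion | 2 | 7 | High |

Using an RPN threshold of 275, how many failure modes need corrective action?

3

RPN = Severity × Occurrence × Detection:
  FM-1: 9 × 7 × 10 = 630
  FM-2: 2 × 2 × 7 = 28
  FM-3: 8 × 4 × 3 = 96
  FM-4: 9 × 5 × 6 = 270
  FM-5: 2 × 9 × 10 = 180
  FM-6: 7 × 4 × 10 = 280
  FM-7: 8 × 10 × 1 = 80
  FM-8: 7 × 7 × 7 = 343
  FM-9: 7 × 2 × 3 = 42
Modes with RPN ≥ 275: FM-1 (630), FM-6 (280), FM-8 (343) → 3.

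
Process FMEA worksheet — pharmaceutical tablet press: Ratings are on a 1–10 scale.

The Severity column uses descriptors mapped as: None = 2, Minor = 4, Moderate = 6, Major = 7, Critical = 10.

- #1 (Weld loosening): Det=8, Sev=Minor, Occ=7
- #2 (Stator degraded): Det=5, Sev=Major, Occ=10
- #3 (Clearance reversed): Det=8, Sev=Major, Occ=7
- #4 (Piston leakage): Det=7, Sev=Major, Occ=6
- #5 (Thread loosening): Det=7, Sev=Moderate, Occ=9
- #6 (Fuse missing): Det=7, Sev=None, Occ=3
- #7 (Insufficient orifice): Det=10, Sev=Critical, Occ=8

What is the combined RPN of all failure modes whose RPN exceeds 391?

1192

RPN = Severity × Occurrence × Detection:
  #1: 4 × 7 × 8 = 224
  #2: 7 × 10 × 5 = 350
  #3: 7 × 7 × 8 = 392
  #4: 7 × 6 × 7 = 294
  #5: 6 × 9 × 7 = 378
  #6: 2 × 3 × 7 = 42
  #7: 10 × 8 × 10 = 800
RPN > 391: #3 (392), #7 (800).
Sum: 392 + 800 = 1192.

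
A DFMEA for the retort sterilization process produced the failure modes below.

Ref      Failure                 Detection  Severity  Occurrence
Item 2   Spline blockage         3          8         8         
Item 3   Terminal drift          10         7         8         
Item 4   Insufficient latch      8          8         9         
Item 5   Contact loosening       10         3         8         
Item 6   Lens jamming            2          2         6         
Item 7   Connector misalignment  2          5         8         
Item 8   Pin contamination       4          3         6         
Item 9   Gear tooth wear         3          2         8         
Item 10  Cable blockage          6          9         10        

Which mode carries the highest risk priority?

Item 4

RPN = Severity × Occurrence × Detection:
  Item 2: 8 × 8 × 3 = 192
  Item 3: 7 × 8 × 10 = 560
  Item 4: 8 × 9 × 8 = 576
  Item 5: 3 × 8 × 10 = 240
  Item 6: 2 × 6 × 2 = 24
  Item 7: 5 × 8 × 2 = 80
  Item 8: 3 × 6 × 4 = 72
  Item 9: 2 × 8 × 3 = 48
  Item 10: 9 × 10 × 6 = 540
Highest RPN is 576 → Item 4.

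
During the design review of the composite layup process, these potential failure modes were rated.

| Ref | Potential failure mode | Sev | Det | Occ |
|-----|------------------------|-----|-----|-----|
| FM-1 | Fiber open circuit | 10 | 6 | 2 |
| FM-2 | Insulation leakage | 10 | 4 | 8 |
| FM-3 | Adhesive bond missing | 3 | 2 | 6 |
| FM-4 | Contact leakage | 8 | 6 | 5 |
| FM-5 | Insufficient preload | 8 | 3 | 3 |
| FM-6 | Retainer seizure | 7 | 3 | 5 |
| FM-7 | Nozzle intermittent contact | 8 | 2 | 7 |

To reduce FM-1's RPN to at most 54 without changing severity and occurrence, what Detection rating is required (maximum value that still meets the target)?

2

FM-1: S=10, O=2, D=6 → current RPN = 120.
Fixed product = 20. Need 20 × D ≤ 54, so D ≤ 54/20 = 2.70.
Maximum integer Detection rating = 2 (gives RPN 40; D=3 would give 60 > 54).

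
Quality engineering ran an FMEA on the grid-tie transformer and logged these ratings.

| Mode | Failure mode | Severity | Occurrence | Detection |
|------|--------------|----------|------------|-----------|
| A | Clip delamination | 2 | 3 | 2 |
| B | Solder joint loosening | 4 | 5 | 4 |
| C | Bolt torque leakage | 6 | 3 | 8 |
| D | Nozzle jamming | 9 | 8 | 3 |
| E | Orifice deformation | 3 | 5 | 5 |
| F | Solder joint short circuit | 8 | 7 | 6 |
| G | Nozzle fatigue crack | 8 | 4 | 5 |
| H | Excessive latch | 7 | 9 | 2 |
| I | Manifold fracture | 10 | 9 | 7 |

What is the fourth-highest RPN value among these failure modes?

RPN = Severity × Occurrence × Detection:
  A: 2 × 3 × 2 = 12
  B: 4 × 5 × 4 = 80
  C: 6 × 3 × 8 = 144
  D: 9 × 8 × 3 = 216
  E: 3 × 5 × 5 = 75
  F: 8 × 7 × 6 = 336
  G: 8 × 4 × 5 = 160
  H: 7 × 9 × 2 = 126
  I: 10 × 9 × 7 = 630
Sorted descending: 630, 336, 216, 160, 144, 126, 80, 75, 12.
The fourth-highest RPN is 160 (G).

160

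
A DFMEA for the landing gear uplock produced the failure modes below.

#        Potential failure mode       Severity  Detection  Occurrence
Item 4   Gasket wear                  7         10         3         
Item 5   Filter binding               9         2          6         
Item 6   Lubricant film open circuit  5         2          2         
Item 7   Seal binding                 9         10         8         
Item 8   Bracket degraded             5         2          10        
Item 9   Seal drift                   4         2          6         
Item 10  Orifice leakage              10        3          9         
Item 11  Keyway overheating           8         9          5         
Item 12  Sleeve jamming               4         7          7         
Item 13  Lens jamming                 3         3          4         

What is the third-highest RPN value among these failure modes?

270

RPN = Severity × Occurrence × Detection:
  Item 4: 7 × 3 × 10 = 210
  Item 5: 9 × 6 × 2 = 108
  Item 6: 5 × 2 × 2 = 20
  Item 7: 9 × 8 × 10 = 720
  Item 8: 5 × 10 × 2 = 100
  Item 9: 4 × 6 × 2 = 48
  Item 10: 10 × 9 × 3 = 270
  Item 11: 8 × 5 × 9 = 360
  Item 12: 4 × 7 × 7 = 196
  Item 13: 3 × 4 × 3 = 36
Sorted descending: 720, 360, 270, 210, 196, 108, 100, 48, 36, 20.
The third-highest RPN is 270 (Item 10).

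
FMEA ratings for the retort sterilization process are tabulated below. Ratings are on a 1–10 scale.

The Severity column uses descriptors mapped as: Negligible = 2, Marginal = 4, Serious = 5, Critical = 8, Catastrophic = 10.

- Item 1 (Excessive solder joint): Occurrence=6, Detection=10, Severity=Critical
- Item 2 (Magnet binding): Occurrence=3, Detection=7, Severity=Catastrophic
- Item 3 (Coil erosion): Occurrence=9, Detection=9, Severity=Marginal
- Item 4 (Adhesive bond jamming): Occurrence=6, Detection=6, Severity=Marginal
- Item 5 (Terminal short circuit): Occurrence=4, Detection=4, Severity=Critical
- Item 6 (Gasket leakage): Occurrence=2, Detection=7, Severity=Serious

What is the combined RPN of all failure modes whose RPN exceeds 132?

1158

RPN = Severity × Occurrence × Detection:
  Item 1: 8 × 6 × 10 = 480
  Item 2: 10 × 3 × 7 = 210
  Item 3: 4 × 9 × 9 = 324
  Item 4: 4 × 6 × 6 = 144
  Item 5: 8 × 4 × 4 = 128
  Item 6: 5 × 2 × 7 = 70
RPN > 132: Item 1 (480), Item 2 (210), Item 3 (324), Item 4 (144).
Sum: 480 + 210 + 324 + 144 = 1158.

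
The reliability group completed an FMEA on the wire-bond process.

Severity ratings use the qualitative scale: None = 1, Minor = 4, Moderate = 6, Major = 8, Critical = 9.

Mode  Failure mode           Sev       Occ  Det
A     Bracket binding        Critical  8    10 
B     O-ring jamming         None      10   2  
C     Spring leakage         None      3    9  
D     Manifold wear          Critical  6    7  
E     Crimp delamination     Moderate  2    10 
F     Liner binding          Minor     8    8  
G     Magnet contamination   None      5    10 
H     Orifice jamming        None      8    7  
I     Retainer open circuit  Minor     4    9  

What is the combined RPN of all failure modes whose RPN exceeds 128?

RPN = Severity × Occurrence × Detection:
  A: 9 × 8 × 10 = 720
  B: 1 × 10 × 2 = 20
  C: 1 × 3 × 9 = 27
  D: 9 × 6 × 7 = 378
  E: 6 × 2 × 10 = 120
  F: 4 × 8 × 8 = 256
  G: 1 × 5 × 10 = 50
  H: 1 × 8 × 7 = 56
  I: 4 × 4 × 9 = 144
RPN > 128: A (720), D (378), F (256), I (144).
Sum: 720 + 378 + 256 + 144 = 1498.

1498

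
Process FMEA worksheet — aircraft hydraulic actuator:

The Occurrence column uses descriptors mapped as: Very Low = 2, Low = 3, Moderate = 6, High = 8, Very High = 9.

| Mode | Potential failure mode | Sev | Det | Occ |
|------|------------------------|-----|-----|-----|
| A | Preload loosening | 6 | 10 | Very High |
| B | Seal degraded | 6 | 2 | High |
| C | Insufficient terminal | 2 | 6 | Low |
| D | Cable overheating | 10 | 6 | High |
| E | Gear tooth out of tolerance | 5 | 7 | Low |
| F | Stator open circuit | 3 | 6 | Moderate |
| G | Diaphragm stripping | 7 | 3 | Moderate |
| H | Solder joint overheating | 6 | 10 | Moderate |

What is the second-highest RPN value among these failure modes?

RPN = Severity × Occurrence × Detection:
  A: 6 × 9 × 10 = 540
  B: 6 × 8 × 2 = 96
  C: 2 × 3 × 6 = 36
  D: 10 × 8 × 6 = 480
  E: 5 × 3 × 7 = 105
  F: 3 × 6 × 6 = 108
  G: 7 × 6 × 3 = 126
  H: 6 × 6 × 10 = 360
Sorted descending: 540, 480, 360, 126, 108, 105, 96, 36.
The second-highest RPN is 480 (D).

480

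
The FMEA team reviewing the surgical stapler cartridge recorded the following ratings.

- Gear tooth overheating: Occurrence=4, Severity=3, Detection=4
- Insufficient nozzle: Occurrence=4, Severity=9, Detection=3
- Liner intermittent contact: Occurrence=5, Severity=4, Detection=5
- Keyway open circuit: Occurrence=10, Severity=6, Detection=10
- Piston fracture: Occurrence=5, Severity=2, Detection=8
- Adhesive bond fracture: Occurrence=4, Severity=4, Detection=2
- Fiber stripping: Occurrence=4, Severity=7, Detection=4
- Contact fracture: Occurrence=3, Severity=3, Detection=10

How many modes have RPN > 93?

4

RPN = Severity × Occurrence × Detection:
  Gear tooth overheating: 3 × 4 × 4 = 48
  Insufficient nozzle: 9 × 4 × 3 = 108
  Liner intermittent contact: 4 × 5 × 5 = 100
  Keyway open circuit: 6 × 10 × 10 = 600
  Piston fracture: 2 × 5 × 8 = 80
  Adhesive bond fracture: 4 × 4 × 2 = 32
  Fiber stripping: 7 × 4 × 4 = 112
  Contact fracture: 3 × 3 × 10 = 90
Modes with RPN > 93: Insufficient nozzle (108), Liner intermittent contact (100), Keyway open circuit (600), Fiber stripping (112) → 4.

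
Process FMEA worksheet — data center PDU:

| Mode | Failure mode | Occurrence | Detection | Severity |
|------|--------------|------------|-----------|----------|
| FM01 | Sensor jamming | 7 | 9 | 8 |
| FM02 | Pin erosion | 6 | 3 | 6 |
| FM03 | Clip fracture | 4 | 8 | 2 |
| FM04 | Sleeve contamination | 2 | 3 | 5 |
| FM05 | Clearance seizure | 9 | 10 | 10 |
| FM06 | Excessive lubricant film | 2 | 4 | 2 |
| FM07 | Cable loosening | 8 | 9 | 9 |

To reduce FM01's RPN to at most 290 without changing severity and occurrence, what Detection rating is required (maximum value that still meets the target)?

FM01: S=8, O=7, D=9 → current RPN = 504.
Fixed product = 56. Need 56 × D ≤ 290, so D ≤ 290/56 = 5.18.
Maximum integer Detection rating = 5 (gives RPN 280; D=6 would give 336 > 290).

5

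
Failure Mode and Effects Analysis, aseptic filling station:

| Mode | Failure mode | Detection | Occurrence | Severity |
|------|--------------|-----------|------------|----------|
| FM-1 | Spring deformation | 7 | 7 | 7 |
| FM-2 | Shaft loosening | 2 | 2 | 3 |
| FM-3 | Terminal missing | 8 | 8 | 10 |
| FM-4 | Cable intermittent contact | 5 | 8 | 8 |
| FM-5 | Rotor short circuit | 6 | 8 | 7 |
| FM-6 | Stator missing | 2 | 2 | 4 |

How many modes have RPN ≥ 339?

2

RPN = Severity × Occurrence × Detection:
  FM-1: 7 × 7 × 7 = 343
  FM-2: 3 × 2 × 2 = 12
  FM-3: 10 × 8 × 8 = 640
  FM-4: 8 × 8 × 5 = 320
  FM-5: 7 × 8 × 6 = 336
  FM-6: 4 × 2 × 2 = 16
Modes with RPN ≥ 339: FM-1 (343), FM-3 (640) → 2.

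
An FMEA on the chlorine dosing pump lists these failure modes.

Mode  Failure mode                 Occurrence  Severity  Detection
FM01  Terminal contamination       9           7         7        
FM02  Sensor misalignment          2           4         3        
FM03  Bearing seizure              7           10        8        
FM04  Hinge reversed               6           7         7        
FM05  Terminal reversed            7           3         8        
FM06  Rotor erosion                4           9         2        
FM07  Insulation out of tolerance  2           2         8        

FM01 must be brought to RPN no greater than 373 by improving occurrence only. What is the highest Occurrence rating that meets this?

FM01: S=7, O=9, D=7 → current RPN = 441.
Fixed product = 49. Need 49 × O ≤ 373, so O ≤ 373/49 = 7.61.
Maximum integer Occurrence rating = 7 (gives RPN 343; O=8 would give 392 > 373).

7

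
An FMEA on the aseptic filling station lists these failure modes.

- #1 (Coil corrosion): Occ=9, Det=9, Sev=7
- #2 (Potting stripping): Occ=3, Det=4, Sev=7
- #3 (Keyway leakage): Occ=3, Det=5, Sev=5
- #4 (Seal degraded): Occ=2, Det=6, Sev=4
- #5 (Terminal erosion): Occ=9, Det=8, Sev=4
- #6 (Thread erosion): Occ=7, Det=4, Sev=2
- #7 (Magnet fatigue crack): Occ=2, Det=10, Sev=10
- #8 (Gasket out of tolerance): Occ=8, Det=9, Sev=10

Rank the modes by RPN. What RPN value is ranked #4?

RPN = Severity × Occurrence × Detection:
  #1: 7 × 9 × 9 = 567
  #2: 7 × 3 × 4 = 84
  #3: 5 × 3 × 5 = 75
  #4: 4 × 2 × 6 = 48
  #5: 4 × 9 × 8 = 288
  #6: 2 × 7 × 4 = 56
  #7: 10 × 2 × 10 = 200
  #8: 10 × 8 × 9 = 720
Sorted descending: 720, 567, 288, 200, 84, 75, 56, 48.
The fourth-highest RPN is 200 (#7).

200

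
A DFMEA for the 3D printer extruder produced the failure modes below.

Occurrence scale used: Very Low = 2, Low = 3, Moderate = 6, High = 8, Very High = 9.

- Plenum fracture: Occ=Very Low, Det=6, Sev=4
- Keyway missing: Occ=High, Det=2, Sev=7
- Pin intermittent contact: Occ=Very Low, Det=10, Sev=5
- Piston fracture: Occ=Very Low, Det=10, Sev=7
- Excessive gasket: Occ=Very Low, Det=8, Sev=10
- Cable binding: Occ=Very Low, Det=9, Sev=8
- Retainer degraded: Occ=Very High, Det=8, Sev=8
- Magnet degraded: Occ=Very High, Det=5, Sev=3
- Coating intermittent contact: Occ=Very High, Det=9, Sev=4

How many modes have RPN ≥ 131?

RPN = Severity × Occurrence × Detection:
  Plenum fracture: 4 × 2 × 6 = 48
  Keyway missing: 7 × 8 × 2 = 112
  Pin intermittent contact: 5 × 2 × 10 = 100
  Piston fracture: 7 × 2 × 10 = 140
  Excessive gasket: 10 × 2 × 8 = 160
  Cable binding: 8 × 2 × 9 = 144
  Retainer degraded: 8 × 9 × 8 = 576
  Magnet degraded: 3 × 9 × 5 = 135
  Coating intermittent contact: 4 × 9 × 9 = 324
Modes with RPN ≥ 131: Piston fracture (140), Excessive gasket (160), Cable binding (144), Retainer degraded (576), Magnet degraded (135), Coating intermittent contact (324) → 6.

6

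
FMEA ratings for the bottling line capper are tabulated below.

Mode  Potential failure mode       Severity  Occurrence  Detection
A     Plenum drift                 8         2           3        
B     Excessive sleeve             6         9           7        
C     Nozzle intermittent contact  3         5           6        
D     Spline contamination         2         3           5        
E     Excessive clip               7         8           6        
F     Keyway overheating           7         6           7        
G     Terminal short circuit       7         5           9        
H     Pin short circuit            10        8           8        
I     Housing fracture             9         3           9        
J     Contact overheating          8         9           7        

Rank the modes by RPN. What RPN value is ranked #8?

RPN = Severity × Occurrence × Detection:
  A: 8 × 2 × 3 = 48
  B: 6 × 9 × 7 = 378
  C: 3 × 5 × 6 = 90
  D: 2 × 3 × 5 = 30
  E: 7 × 8 × 6 = 336
  F: 7 × 6 × 7 = 294
  G: 7 × 5 × 9 = 315
  H: 10 × 8 × 8 = 640
  I: 9 × 3 × 9 = 243
  J: 8 × 9 × 7 = 504
Sorted descending: 640, 504, 378, 336, 315, 294, 243, 90, 48, 30.
The eighth-highest RPN is 90 (C).

90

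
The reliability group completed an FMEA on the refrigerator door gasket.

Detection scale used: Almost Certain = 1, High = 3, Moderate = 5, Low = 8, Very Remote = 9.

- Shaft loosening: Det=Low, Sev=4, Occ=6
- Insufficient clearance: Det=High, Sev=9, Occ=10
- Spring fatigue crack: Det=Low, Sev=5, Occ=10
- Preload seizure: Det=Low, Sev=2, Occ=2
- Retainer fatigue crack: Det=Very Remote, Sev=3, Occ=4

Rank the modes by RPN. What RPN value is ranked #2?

RPN = Severity × Occurrence × Detection:
  Shaft loosening: 4 × 6 × 8 = 192
  Insufficient clearance: 9 × 10 × 3 = 270
  Spring fatigue crack: 5 × 10 × 8 = 400
  Preload seizure: 2 × 2 × 8 = 32
  Retainer fatigue crack: 3 × 4 × 9 = 108
Sorted descending: 400, 270, 192, 108, 32.
The second-highest RPN is 270 (Insufficient clearance).

270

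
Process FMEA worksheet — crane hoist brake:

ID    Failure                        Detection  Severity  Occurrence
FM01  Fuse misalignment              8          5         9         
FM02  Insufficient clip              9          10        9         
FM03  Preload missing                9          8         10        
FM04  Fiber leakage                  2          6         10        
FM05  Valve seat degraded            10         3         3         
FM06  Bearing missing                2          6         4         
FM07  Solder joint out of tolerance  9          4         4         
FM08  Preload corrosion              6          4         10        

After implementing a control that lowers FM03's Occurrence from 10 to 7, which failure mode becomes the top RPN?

RPN = Severity × Occurrence × Detection:
  FM01: 5 × 9 × 8 = 360
  FM02: 10 × 9 × 9 = 810
  FM03: 8 × 10 × 9 = 720
  FM04: 6 × 10 × 2 = 120
  FM05: 3 × 3 × 10 = 90
  FM06: 6 × 4 × 2 = 48
  FM07: 4 × 4 × 9 = 144
  FM08: 4 × 10 × 6 = 240
After action: FM03 → 8 × 7 × 9 = 504.
Revised RPNs: FM02=810, FM03=504, FM01=360, FM08=240, FM07=144, FM04=120, FM05=90, FM06=48.
Highest is now FM02 (810).

FM02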